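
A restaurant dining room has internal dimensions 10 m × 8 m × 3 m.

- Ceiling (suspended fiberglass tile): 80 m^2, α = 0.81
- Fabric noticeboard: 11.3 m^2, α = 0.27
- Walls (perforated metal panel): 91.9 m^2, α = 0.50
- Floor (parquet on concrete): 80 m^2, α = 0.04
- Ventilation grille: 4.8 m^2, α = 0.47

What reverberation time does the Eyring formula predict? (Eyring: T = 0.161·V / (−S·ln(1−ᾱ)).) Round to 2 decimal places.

0.24 seconds

Total surface area S = 80 + 11.3 + 91.9 + 80 + 4.8 = 268.0 m^2.
Absorption A = 80·0.81 + 11.3·0.27 + 91.9·0.50 + 80·0.04 + 4.8·0.47 = 119.257 sabins.
ᾱ = 119.257 / 268.0 = 0.4450.
−S·ln(1−ᾱ) = −268.0 × ln(1 − 0.4450) = 157.795.
V = 10 × 8 × 3 = 240 m³.
T = 0.161·V/[−S·ln(1−ᾱ)] = 0.161·240/157.795 = 0.24 s.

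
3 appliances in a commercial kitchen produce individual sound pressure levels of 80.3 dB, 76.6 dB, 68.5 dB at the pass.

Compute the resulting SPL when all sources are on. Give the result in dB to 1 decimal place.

82.0 dB

Converting to relative power and adding: 10^(80.3/10) + 10^(76.6/10) + 10^(68.5/10) = 1.599e+08.
Combined level = 10 log₁₀(1.599e+08) = 82.0 dB.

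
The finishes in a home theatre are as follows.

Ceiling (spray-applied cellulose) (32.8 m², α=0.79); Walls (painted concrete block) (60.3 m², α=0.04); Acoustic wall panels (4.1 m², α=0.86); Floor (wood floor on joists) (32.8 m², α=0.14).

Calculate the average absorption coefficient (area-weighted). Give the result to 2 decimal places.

S = Σ Sᵢ = 32.8 + 60.3 + 4.1 + 32.8 = 130.0 m².
Σ(Sᵢαᵢ) = 32.8×0.79 + 60.3×0.04 + 4.1×0.86 + 32.8×0.14 = 36.442.
ᾱ = 36.442 / 130.0 = 0.28.

0.28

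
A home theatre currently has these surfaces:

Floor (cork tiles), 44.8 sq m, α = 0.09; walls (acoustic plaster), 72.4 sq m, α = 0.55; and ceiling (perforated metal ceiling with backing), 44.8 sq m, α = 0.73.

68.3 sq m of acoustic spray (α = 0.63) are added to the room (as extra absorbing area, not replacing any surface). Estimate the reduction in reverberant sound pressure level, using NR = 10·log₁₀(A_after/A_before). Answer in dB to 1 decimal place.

1.9 dB

Summing Sᵢαᵢ: 4.032 + 39.820 + 32.704 → A_before = 76.556 sabins.
Added absorption = 68.3 × 0.63 = 43.029 sabins.
A_after = 76.556 + 43.029 = 119.585 sabins.
NR = 10·log₁₀(119.585/76.556) = 1.9 dB.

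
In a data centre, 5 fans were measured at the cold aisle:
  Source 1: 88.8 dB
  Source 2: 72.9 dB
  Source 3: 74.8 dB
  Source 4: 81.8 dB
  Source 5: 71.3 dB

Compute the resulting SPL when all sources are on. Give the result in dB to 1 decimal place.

Σ 10^(Lᵢ/10) = 9.731e+08.
L_total = 10·log₁₀(9.731e+08) = 89.9 dB.

89.9 dB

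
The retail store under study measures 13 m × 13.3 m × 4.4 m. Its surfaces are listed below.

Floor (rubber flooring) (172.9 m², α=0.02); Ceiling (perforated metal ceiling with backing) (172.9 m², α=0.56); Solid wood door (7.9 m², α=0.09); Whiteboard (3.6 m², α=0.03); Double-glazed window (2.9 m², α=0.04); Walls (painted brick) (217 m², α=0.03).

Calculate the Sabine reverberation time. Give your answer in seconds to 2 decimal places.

Summing Sᵢαᵢ: 3.458 + 96.824 + 0.711 + 0.108 + 0.116 + 6.510 → A = 107.727 sabins.
V = 13·13.3·4.4 = 760.76 m³.
RT60 = 0.161 · V / A = 0.161 × 760.76 / 107.727 = 1.14 s.

1.14 seconds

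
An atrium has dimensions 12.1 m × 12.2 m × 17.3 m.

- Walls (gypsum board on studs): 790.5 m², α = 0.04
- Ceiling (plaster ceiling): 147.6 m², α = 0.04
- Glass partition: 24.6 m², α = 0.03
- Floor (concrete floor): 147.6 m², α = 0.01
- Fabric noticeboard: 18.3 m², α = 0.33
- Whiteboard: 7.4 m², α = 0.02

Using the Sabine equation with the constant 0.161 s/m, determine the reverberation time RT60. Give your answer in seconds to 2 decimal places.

Total absorption A = 790.5*0.04 + 147.6*0.04 + 24.6*0.03 + 147.6*0.01 + 18.3*0.33 + 7.4*0.02
  = 31.620 + 5.904 + 0.738 + 1.476 + 6.039 + 0.148 = 45.925 m² sabins.
V = 12.1·12.2·17.3 = 2553.826 m³.
RT60 = 0.161 · V / A = 0.161 × 2553.826 / 45.925 = 8.95 s.

8.95 seconds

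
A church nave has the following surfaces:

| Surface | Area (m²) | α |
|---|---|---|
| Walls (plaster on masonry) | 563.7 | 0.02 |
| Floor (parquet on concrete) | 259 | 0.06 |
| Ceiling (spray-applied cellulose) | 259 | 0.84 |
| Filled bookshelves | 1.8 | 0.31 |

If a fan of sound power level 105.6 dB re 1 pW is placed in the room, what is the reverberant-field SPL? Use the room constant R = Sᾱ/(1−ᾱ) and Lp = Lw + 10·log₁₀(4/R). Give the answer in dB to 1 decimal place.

A = 244.932 sabins; S = 1083.5 m².
ᾱ = 244.932/1083.5 = 0.2261; R = Sᾱ/(1−ᾱ) = 244.932/(1−0.2261) = 316.491 m².
Lp = 105.6 + 10·log₁₀(4/316.491) = 105.6 + (-18.98) = 86.6 dB.

86.6 dB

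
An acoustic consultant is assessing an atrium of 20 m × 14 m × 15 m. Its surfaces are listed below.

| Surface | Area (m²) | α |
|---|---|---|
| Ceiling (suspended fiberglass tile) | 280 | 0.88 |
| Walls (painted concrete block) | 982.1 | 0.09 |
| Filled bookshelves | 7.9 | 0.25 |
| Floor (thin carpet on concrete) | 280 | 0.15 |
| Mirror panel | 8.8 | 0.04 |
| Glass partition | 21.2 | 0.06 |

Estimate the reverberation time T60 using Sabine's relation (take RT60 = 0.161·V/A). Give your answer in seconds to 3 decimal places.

1.778 s

Summing Sᵢαᵢ: 246.400 + 88.389 + 1.975 + 42.000 + 0.352 + 1.272 → A = 380.388 sabins.
Volume V = 20 × 14 × 15 = 4200 m³.
T = 0.161 V/A = 0.161·4200/380.388 = 1.778 s.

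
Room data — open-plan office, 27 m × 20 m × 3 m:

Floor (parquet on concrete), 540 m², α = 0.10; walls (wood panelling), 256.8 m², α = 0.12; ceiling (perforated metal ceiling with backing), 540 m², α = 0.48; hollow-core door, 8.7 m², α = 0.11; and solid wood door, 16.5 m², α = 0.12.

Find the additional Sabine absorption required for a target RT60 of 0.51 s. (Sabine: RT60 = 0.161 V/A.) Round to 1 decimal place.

164.5 sabins

Summing Sᵢαᵢ: 54.000 + 30.816 + 259.200 + 0.957 + 1.980 → A₁ = 346.953 sabins.
V = 1620 m³. Required absorption A₂ = 0.161 × 1620 / 0.51 = 511.412 sabins.
Shortfall: 511.412 − 346.953 = 164.5 sabins.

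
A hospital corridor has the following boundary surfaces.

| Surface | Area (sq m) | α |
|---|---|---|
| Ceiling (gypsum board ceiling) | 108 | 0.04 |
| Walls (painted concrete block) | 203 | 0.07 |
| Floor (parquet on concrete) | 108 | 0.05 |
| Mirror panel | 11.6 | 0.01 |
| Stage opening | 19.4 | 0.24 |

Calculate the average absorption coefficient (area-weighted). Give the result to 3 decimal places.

0.064

S = Σ Sᵢ = 108 + 203 + 108 + 11.6 + 19.4 = 450.0 sq m.
A = 108*0.04 + 203*0.07 + 108*0.05 + 11.6*0.01 + 19.4*0.24 = 28.702 sabins.
ᾱ = 28.702 / 450.0 = 0.064.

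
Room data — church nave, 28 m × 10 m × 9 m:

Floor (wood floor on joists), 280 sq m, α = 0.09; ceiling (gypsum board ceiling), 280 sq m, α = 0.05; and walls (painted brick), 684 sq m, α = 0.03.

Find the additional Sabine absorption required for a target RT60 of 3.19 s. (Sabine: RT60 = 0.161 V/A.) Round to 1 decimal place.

Summing Sᵢαᵢ: 25.200 + 14.000 + 20.520 → A₁ = 59.720 sabins.
V = 2520 m³. Required absorption A₂ = 0.161 × 2520 / 3.19 = 127.185 sabins.
Additional absorption ΔA = 127.185 − 59.720 = 67.5 sabins.

67.5 sabins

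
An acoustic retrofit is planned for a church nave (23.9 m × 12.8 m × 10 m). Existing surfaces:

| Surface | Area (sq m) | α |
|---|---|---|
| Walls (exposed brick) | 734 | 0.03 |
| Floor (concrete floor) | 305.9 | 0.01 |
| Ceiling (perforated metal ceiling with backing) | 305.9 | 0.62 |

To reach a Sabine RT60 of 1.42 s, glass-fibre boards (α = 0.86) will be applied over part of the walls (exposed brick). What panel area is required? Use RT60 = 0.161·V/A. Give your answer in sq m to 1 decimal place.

159.2

Summing Sᵢαᵢ: 22.020 + 3.059 + 189.658 → A₁ = 214.737 sabins.
V = 3059.2 m³. Target absorption A₂ = 0.161 × 3059.2 / 1.42 = 346.853 sabins.
ΔA needed = 346.853 − 214.737 = 132.116 sabins.
Net gain per sq m: Δα = 0.86 − 0.03 = 0.83.
Area = ΔA/Δα = 132.116/0.83 = 159.2 sq m.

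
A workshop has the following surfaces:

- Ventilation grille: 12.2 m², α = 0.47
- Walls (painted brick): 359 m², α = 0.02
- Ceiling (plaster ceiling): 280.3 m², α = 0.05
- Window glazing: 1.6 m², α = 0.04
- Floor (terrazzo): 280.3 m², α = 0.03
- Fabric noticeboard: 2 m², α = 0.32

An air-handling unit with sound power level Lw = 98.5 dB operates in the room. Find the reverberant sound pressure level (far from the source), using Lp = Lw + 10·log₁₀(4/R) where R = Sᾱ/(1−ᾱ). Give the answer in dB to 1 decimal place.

Σ(Sᵢαᵢ) = 12.2×0.47 + 359×0.02 + 280.3×0.05 + 1.6×0.04 + 280.3×0.03 + 2×0.32 = 36.042; total area S = 935.4 m².
ᾱ = 0.0385, so room constant R = A/(1−ᾱ) = 37.485 m².
Lp = 98.5 + 10·log₁₀(4/37.485) = 98.5 + (-9.72) = 88.8 dB.

88.8 dB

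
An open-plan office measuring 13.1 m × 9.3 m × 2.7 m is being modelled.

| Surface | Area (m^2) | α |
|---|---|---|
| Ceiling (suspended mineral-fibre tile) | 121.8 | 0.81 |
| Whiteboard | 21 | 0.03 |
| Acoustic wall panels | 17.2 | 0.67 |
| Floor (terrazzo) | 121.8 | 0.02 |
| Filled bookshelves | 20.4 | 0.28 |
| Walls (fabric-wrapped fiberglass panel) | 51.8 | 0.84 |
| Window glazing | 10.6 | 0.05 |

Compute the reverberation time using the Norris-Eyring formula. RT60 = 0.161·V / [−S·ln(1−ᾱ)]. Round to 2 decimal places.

0.25 s

Total surface area S = 121.8 + 21 + 17.2 + 121.8 + 20.4 + 51.8 + 10.6 = 364.6 m^2.
Absorption A = 121.8·0.81 + 21·0.03 + 17.2·0.67 + 121.8·0.02 + 20.4·0.28 + 51.8·0.84 + 10.6·0.05 = 163.002 sabins.
ᾱ = 163.002 / 364.6 = 0.4471.
Eyring denominator: −S ln(1−ᾱ) = 216.054.
V = 13.1 × 9.3 × 2.7 = 328.941 m³.
RT60 = 0.161 × 328.941 / 216.054 = 0.25 s.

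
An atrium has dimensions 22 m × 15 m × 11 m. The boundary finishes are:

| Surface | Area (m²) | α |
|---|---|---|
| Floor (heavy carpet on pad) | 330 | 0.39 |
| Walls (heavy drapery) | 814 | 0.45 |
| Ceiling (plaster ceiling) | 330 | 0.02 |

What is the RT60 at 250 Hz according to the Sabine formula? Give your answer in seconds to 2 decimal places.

1.17 s

A = Σ Sᵢαᵢ = 330×0.39 + 814×0.45 + 330×0.02 = 501.600 sabins.
V = 22·15·11 = 3630 m³.
Sabine: RT60 = 0.161 × 3630 / 501.600 = 1.17 s.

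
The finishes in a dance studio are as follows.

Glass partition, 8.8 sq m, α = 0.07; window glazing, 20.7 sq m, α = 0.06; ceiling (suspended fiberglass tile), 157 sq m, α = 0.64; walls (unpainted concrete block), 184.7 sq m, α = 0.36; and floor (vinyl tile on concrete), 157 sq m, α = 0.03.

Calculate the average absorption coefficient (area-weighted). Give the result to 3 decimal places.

0.329

S = Σ Sᵢ = 8.8 + 20.7 + 157 + 184.7 + 157 = 528.2 sq m.
A = 8.8*0.07 + 20.7*0.06 + 157*0.64 + 184.7*0.36 + 157*0.03 = 173.540 sabins.
ᾱ = A/S = 0.329.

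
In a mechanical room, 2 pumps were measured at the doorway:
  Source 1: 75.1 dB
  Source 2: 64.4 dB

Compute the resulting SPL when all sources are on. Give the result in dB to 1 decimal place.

75.5 dB

Converting to relative power and adding: 10^(75.1/10) + 10^(64.4/10) = 3.511e+07.
Combined level = 10 log₁₀(3.511e+07) = 75.5 dB.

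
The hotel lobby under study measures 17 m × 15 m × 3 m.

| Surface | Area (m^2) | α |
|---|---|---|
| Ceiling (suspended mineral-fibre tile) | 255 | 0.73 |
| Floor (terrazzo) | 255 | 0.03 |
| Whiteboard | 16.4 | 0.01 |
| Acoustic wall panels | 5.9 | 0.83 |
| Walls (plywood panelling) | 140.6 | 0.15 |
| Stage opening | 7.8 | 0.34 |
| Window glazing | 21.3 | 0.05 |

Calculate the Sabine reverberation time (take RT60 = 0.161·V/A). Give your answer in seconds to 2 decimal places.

0.55 s

Equivalent absorption area: A = 255×0.73 + 255×0.03 + 16.4×0.01 + 5.9×0.83 + 140.6×0.15 + 7.8×0.34 + 21.3×0.05 = 223.668 m^2.
Volume V = 17 × 15 × 3 = 765 m³.
Sabine: RT60 = 0.161 × 765 / 223.668 = 0.55 s.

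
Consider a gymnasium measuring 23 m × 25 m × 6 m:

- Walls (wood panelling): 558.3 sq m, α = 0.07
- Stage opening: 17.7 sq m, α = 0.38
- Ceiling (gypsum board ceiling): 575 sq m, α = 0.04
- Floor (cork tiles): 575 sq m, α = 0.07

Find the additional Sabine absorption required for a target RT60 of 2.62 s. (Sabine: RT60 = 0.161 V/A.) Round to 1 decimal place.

102.9 sabins

Summing Sᵢαᵢ: 39.081 + 6.726 + 23.000 + 40.250 → A₁ = 109.057 sabins.
V = 3450 m³. Required absorption A₂ = 0.161 × 3450 / 2.62 = 212.004 sabins.
Additional absorption ΔA = 212.004 − 109.057 = 102.9 sabins.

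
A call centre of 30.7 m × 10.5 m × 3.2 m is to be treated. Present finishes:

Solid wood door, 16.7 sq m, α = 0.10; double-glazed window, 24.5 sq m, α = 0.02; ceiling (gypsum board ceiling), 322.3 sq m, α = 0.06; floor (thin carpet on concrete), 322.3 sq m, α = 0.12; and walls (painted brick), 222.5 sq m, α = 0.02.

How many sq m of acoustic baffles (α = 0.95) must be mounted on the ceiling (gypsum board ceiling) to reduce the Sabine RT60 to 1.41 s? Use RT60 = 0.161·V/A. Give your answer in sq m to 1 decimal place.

A₁ = Σ Sᵢαᵢ = 16.7*0.10 + 24.5*0.02 + 322.3*0.06 + 322.3*0.12 + 222.5*0.02 = 64.624 sabins.
V = 1031.52 m³. Target absorption A₂ = 0.161 × 1031.52 / 1.41 = 117.783 sabins.
ΔA needed = 117.783 − 64.624 = 53.159 sabins.
Each sq m of panel replacing the ceiling (gypsum board ceiling) adds (0.95 − 0.06) = 0.89 sabins.
Panel area = 53.159 / 0.89 = 59.7 sq m.

59.7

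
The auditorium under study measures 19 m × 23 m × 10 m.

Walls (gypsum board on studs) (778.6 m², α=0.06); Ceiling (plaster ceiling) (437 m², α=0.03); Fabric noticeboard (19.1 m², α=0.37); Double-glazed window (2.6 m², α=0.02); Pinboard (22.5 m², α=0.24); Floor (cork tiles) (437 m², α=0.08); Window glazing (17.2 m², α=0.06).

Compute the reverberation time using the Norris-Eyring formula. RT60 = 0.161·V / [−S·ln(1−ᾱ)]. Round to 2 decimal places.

S = Σ Sᵢ = 1714.0 m².
Σ(Sᵢαᵢ) = 778.6·0.06 + 437·0.03 + 19.1·0.37 + 2.6·0.02 + 22.5·0.24 + 437·0.08 + 17.2·0.06 = 108.337.
ᾱ = 108.337 / 1714.0 = 0.0632.
−S·ln(1−ᾱ) = −1714.0 × ln(1 − 0.0632) = 111.899.
V = 19 × 23 × 10 = 4370 m³.
RT60 = 0.161 × 4370 / 111.899 = 6.29 s.

6.29 seconds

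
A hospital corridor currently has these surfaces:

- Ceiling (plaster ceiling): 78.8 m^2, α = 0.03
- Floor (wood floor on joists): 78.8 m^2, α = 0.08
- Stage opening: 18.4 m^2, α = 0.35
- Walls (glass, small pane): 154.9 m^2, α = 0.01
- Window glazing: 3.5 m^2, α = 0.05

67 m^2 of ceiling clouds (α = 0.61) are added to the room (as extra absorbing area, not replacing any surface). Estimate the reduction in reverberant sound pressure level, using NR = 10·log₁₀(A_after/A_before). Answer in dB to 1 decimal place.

5.4 dB

Equivalent absorption area: A_before = 78.8×0.03 + 78.8×0.08 + 18.4×0.35 + 154.9×0.01 + 3.5×0.05 = 16.832 m^2.
Added absorption = 67 × 0.61 = 40.870 sabins.
A_after = 16.832 + 40.870 = 57.702 sabins.
NR = 10·log₁₀(57.702/16.832) = 5.4 dB.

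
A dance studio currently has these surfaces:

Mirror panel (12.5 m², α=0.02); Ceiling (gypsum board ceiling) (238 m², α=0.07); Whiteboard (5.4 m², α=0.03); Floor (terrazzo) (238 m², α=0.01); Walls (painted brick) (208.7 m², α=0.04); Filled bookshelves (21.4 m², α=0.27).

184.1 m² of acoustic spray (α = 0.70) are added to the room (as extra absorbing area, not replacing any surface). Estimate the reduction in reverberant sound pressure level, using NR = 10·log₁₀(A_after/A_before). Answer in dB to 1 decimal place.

6.8 dB

Summing Sᵢαᵢ: 0.250 + 16.660 + 0.162 + 2.380 + 8.348 + 5.778 → A_before = 33.578 sabins.
Treatment contributes 184.1·0.70 = 128.870 sabins.
A_after = 33.578 + 128.870 = 162.448 sabins.
NR = 10·log₁₀(162.448/33.578) = 6.8 dB.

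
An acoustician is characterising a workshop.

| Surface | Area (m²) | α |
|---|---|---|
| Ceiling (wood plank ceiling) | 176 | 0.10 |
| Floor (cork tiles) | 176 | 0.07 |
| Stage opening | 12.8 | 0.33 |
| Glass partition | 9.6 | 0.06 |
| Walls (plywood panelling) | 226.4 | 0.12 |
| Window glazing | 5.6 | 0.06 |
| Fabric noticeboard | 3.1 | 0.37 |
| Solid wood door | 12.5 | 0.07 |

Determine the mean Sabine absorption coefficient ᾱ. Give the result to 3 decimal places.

0.103

Total surface area S = 622.0 m².
A = 176·0.10 + 176·0.07 + 12.8·0.33 + 9.6·0.06 + 226.4·0.12 + 5.6·0.06 + 3.1·0.37 + 12.5·0.07 = 64.246 sabins.
ᾱ = 64.246 / 622.0 = 0.103.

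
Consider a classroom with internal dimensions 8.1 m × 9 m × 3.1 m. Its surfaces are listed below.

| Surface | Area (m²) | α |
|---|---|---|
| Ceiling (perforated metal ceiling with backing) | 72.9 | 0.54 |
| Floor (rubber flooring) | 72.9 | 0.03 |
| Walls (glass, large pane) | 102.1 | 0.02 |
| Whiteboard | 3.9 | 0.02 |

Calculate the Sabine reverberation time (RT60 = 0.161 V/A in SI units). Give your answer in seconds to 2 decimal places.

0.83 sec

Total absorption A = 72.9·0.54 + 72.9·0.03 + 102.1·0.02 + 3.9·0.02
  = 39.366 + 2.187 + 2.042 + 0.078 = 43.673 m² sabins.
Volume V = 8.1 × 9 × 3.1 = 225.99 m³.
RT60 = 0.161 · V / A = 0.161 × 225.99 / 43.673 = 0.83 s.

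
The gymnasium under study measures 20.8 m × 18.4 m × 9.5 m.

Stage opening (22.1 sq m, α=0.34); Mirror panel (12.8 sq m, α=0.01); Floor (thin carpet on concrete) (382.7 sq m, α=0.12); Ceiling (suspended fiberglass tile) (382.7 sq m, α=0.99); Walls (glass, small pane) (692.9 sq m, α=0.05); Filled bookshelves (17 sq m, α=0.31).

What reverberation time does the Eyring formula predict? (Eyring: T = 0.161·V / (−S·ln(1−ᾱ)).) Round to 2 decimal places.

S = Σ Sᵢ = 1510.2 sq m.
Σ(Sᵢαᵢ) = 22.1·0.34 + 12.8·0.01 + 382.7·0.12 + 382.7·0.99 + 692.9·0.05 + 17·0.31 = 472.354.
ᾱ = 472.354 / 1510.2 = 0.3128.
−S·ln(1−ᾱ) = −1510.2 × ln(1 − 0.3128) = 566.521.
V = 20.8 × 18.4 × 9.5 = 3635.84 m³.
T = 0.161·V/[−S·ln(1−ᾱ)] = 0.161·3635.84/566.521 = 1.03 s.

1.03 s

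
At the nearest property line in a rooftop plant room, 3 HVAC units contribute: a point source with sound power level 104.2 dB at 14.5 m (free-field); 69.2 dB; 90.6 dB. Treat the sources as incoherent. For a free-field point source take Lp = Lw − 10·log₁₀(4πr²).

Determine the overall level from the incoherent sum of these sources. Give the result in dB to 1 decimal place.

Source at 14.5 m: Lp = 104.2 − 10·log₁₀(4π·14.5²) = 104.2 − 10·log₁₀(2642.079) = 70.0 dB.
Converting to relative power and adding: 10^(70.0/10) + 10^(69.2/10) + 10^(90.6/10) = 1.166e+09.
L_total = 10·log₁₀(1.166e+09) = 90.7 dB.

90.7 dB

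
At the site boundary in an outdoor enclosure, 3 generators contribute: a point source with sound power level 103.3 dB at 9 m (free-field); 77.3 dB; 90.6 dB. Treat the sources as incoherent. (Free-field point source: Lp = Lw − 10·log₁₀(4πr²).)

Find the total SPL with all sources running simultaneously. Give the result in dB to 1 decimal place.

Source at 9 m: Lp = 103.3 − 10·log₁₀(4π·9²) = 103.3 − 10·log₁₀(1017.876) = 73.2 dB.
Σ 10^(Lᵢ/10) = 1.223e+09.
Combined level = 10 log₁₀(1.223e+09) = 90.9 dB.

90.9 dB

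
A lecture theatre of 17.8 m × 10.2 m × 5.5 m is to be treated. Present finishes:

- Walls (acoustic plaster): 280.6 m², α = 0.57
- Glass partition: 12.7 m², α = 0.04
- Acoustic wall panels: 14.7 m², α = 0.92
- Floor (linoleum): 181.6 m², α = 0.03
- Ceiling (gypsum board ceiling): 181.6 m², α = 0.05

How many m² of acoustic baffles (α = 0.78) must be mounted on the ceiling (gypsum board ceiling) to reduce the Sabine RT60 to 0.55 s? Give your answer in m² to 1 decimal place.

Summing Sᵢαᵢ: 159.942 + 0.508 + 13.524 + 5.448 + 9.080 → A₁ = 188.502 sabins.
Required A₂ = 0.161·998.58/0.55 = 292.312 sabins.
ΔA needed = 292.312 − 188.502 = 103.810 sabins.
Net gain per m²: Δα = 0.78 − 0.05 = 0.73.
Panel area = 103.810 / 0.73 = 142.2 m².

142.2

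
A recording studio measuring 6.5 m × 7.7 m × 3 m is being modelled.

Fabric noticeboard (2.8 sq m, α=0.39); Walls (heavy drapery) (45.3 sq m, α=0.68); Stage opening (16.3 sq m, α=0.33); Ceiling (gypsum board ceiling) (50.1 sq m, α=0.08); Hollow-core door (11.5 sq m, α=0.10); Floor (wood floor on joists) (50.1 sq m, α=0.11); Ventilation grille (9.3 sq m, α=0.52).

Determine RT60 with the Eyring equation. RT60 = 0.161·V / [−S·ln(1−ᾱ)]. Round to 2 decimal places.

Total surface area S = 2.8 + 45.3 + 16.3 + 50.1 + 11.5 + 50.1 + 9.3 = 185.4 sq m.
Σ(Sᵢαᵢ) = 2.8×0.39 + 45.3×0.68 + 16.3×0.33 + 50.1×0.08 + 11.5×0.10 + 50.1×0.11 + 9.3×0.52 = 52.780.
ᾱ = 52.780 / 185.4 = 0.2847.
Eyring denominator: −S ln(1−ᾱ) = 62.119.
V = 6.5 × 7.7 × 3 = 150.15 m³.
T = 0.161·V/[−S·ln(1−ᾱ)] = 0.161·150.15/62.119 = 0.39 s.

0.39 sec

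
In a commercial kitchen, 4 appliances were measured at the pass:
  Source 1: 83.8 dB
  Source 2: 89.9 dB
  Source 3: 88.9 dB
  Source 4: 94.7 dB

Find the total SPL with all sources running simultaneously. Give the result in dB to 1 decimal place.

Converting to relative power and adding: 10^(83.8/10) + 10^(89.9/10) + 10^(88.9/10) + 10^(94.7/10) = 4.945e+09.
Back to dB: 10·log₁₀ Σ = 96.9 dB.

96.9 dB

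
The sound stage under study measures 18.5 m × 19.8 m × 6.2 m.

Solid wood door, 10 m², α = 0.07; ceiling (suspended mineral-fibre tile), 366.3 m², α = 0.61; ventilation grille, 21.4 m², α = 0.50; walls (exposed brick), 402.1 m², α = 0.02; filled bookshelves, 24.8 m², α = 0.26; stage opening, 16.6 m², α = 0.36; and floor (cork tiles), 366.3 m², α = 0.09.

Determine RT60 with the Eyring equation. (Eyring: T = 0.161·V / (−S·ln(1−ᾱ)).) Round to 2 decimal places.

1.11 s

Total surface area S = 10 + 366.3 + 21.4 + 402.1 + 24.8 + 16.6 + 366.3 = 1207.5 m².
Absorption A = 10·0.07 + 366.3·0.61 + 21.4·0.50 + 402.1·0.02 + 24.8·0.26 + 16.6·0.36 + 366.3·0.09 = 288.276 sabins.
Mean coefficient ᾱ = A/S = 0.2387.
−S·ln(1−ᾱ) = −1207.5 × ln(1 − 0.2387) = 329.319.
V = 18.5 × 19.8 × 6.2 = 2271.06 m³.
RT60 = 0.161 × 2271.06 / 329.319 = 1.11 s.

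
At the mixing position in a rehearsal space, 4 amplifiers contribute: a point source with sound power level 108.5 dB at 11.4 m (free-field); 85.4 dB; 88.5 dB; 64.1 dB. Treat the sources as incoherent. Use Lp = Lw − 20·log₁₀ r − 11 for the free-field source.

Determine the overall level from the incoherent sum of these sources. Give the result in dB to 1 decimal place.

90.4 dB

Source at 11.4 m: Lp = 108.5 − 20·log₁₀(11.4) − 11 = 76.4 dB.
Converting to relative power and adding: 10^(76.4/10) + 10^(85.4/10) + 10^(88.5/10) + 10^(64.1/10) = 1.101e+09.
Back to dB: 10·log₁₀ Σ = 90.4 dB.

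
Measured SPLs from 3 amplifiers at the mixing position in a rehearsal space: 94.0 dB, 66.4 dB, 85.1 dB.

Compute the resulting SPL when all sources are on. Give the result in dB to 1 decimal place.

94.5 dB

Converting to relative power and adding: 10^(94.0/10) + 10^(66.4/10) + 10^(85.1/10) = 2.84e+09.
Back to dB: 10·log₁₀ Σ = 94.5 dB.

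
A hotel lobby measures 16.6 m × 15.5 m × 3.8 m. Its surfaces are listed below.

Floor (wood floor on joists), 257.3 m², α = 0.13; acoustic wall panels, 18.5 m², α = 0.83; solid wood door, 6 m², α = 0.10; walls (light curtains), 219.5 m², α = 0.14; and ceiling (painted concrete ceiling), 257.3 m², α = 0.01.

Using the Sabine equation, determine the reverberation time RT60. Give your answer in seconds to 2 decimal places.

1.90 sec

Total absorption A = 257.3*0.13 + 18.5*0.83 + 6*0.10 + 219.5*0.14 + 257.3*0.01
  = 33.449 + 15.355 + 0.600 + 30.730 + 2.573 = 82.707 m² sabins.
Room volume: 977.74 m³.
T = 0.161 V/A = 0.161·977.74/82.707 = 1.90 s.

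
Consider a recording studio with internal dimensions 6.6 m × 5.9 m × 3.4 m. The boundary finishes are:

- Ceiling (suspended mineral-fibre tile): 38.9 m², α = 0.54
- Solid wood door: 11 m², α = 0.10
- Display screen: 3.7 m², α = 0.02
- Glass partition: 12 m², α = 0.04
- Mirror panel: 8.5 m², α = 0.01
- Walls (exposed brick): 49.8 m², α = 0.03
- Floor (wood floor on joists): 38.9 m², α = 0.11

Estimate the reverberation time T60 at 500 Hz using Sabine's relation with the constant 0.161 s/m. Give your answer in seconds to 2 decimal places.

0.75 s

A = Σ Sᵢαᵢ = 38.9×0.54 + 11×0.10 + 3.7×0.02 + 12×0.04 + 8.5×0.01 + 49.8×0.03 + 38.9×0.11 = 28.518 sabins.
Room volume: 132.396 m³.
Sabine: RT60 = 0.161 × 132.396 / 28.518 = 0.75 s.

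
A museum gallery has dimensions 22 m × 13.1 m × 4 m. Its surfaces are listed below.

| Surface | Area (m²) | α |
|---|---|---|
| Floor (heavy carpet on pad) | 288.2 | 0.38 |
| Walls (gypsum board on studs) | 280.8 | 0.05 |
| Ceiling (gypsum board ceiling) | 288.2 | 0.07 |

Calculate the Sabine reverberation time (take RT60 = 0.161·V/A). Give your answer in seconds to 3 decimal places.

1.291 sec

A = Σ Sᵢαᵢ = 288.2·0.38 + 280.8·0.05 + 288.2·0.07 = 143.730 sabins.
Room volume: 1152.8 m³.
T = 0.161 V/A = 0.161·1152.8/143.730 = 1.291 s.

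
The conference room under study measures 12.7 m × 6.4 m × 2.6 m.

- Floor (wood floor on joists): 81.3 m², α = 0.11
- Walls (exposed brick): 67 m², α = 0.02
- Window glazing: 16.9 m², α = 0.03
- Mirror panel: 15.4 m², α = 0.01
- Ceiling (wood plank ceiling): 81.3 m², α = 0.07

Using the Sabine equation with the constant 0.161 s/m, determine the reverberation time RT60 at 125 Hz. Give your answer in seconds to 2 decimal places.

2.05 sec

Total absorption A = 81.3*0.11 + 67*0.02 + 16.9*0.03 + 15.4*0.01 + 81.3*0.07
  = 8.943 + 1.340 + 0.507 + 0.154 + 5.691 = 16.635 m² sabins.
V = 12.7·6.4·2.6 = 211.328 m³.
T = 0.161 V/A = 0.161·211.328/16.635 = 2.05 s.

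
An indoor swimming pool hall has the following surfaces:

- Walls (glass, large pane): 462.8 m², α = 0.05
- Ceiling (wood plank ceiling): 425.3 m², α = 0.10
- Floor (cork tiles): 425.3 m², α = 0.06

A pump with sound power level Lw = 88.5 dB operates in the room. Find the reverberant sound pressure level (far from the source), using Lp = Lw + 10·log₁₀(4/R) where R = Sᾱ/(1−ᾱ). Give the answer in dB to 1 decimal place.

A = 91.188 sabins; S = 1313.4 m².
ᾱ = 91.188/1313.4 = 0.0694; R = Sᾱ/(1−ᾱ) = 91.188/(1−0.0694) = 97.988 m².
Lp = Lw + 10 log₁₀(4/R) = 88.5 -13.89 = 74.6 dB.

74.6 dB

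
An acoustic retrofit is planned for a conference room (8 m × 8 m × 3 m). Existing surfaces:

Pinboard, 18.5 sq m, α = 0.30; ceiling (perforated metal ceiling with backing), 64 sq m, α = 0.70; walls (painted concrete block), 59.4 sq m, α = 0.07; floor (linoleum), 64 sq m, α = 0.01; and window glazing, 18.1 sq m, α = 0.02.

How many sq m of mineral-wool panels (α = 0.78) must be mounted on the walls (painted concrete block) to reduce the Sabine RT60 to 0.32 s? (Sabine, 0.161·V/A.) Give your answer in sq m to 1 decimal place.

57.9

A₁ = Σ Sᵢαᵢ = 18.5·0.30 + 64·0.70 + 59.4·0.07 + 64·0.01 + 18.1·0.02 = 55.510 sabins.
V = 192 m³. Target absorption A₂ = 0.161 × 192 / 0.32 = 96.600 sabins.
Absorption to add: 96.600 − 55.510 = 41.090 sabins.
Each sq m of panel replacing the walls (painted concrete block) adds (0.78 − 0.07) = 0.71 sabins.
Area = ΔA/Δα = 41.090/0.71 = 57.9 sq m.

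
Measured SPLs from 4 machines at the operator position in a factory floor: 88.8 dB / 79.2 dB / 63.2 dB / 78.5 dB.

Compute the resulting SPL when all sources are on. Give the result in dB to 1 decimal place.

Σ 10^(Lᵢ/10) = 9.146e+08.
Combined level = 10 log₁₀(9.146e+08) = 89.6 dB.

89.6 dB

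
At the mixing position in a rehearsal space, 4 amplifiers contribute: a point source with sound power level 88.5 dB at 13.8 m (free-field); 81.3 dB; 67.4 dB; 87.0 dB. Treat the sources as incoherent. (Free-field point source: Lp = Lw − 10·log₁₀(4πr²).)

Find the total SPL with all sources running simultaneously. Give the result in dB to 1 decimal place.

88.1 dB

Source at 13.8 m: Lp = 88.5 − 10·log₁₀(4π·13.8²) = 88.5 − 10·log₁₀(2393.140) = 54.7 dB.
Σ 10^(Lᵢ/10) = 6.419e+08.
L_total = 10·log₁₀(6.419e+08) = 88.1 dB.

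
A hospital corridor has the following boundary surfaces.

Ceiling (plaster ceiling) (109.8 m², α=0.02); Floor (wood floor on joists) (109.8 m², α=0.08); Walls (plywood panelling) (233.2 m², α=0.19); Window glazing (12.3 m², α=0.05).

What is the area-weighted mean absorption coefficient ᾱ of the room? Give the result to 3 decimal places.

Total surface area S = 465.1 m².
A = 109.8·0.02 + 109.8·0.08 + 233.2·0.19 + 12.3·0.05 = 55.903 sabins.
ᾱ = 55.903 / 465.1 = 0.120.

0.120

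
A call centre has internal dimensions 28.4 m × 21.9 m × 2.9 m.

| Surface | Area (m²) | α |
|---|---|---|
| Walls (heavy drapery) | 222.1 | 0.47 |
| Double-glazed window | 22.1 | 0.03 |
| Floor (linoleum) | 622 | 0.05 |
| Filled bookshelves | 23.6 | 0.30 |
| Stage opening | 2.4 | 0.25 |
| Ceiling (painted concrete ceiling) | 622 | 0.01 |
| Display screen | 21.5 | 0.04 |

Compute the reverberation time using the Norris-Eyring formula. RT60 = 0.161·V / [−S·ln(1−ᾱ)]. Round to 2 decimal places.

S = Σ Sᵢ = 1535.7 m².
Absorption A = 222.1·0.47 + 22.1·0.03 + 622·0.05 + 23.6·0.30 + 2.4·0.25 + 622·0.01 + 21.5·0.04 = 150.910 sabins.
ᾱ = 150.910 / 1535.7 = 0.0983.
−S·ln(1−ᾱ) = −1535.7 × ln(1 − 0.0983) = 158.904.
V = 28.4 × 21.9 × 2.9 = 1803.684 m³.
RT60 = 0.161 × 1803.684 / 158.904 = 1.83 s.

1.83 s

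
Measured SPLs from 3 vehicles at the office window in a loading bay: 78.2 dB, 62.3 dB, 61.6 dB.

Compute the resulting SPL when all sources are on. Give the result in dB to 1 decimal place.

Sum in the linear (power) domain: Σ 10^(Lᵢ/10) = 10^(78.2/10) + 10^(62.3/10) + 10^(61.6/10) = 6.921e+07.
Back to dB: 10·log₁₀ Σ = 78.4 dB.

78.4 dB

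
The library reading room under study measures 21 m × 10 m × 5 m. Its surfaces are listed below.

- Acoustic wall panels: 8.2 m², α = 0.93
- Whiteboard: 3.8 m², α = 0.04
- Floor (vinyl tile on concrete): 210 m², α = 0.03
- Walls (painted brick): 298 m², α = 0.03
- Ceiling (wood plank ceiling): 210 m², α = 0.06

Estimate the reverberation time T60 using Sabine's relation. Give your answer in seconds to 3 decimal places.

4.746 s

A = Σ Sᵢαᵢ = 8.2*0.93 + 3.8*0.04 + 210*0.03 + 298*0.03 + 210*0.06 = 35.618 sabins.
Volume V = 21 × 10 × 5 = 1050 m³.
T = 0.161 V/A = 0.161·1050/35.618 = 4.746 s.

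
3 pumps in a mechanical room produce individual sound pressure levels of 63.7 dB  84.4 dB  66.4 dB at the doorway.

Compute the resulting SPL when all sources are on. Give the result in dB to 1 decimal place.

84.5 dB

Sum in the linear (power) domain: Σ 10^(Lᵢ/10) = 10^(63.7/10) + 10^(84.4/10) + 10^(66.4/10) = 2.821e+08.
Combined level = 10 log₁₀(2.821e+08) = 84.5 dB.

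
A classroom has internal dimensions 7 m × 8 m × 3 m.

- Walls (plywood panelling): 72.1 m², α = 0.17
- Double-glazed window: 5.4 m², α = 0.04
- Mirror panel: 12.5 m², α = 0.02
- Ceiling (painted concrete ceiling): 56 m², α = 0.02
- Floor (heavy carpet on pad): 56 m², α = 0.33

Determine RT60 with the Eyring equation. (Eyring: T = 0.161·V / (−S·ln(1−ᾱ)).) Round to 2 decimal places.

0.77 s

Total surface area S = 72.1 + 5.4 + 12.5 + 56 + 56 = 202.0 m².
Σ(Sᵢαᵢ) = 72.1×0.17 + 5.4×0.04 + 12.5×0.02 + 56×0.02 + 56×0.33 = 32.323.
Mean coefficient ᾱ = A/S = 0.1600.
Eyring denominator: −S ln(1−ᾱ) = 35.219.
V = 7 × 8 × 3 = 168 m³.
T = 0.161·V/[−S·ln(1−ᾱ)] = 0.161·168/35.219 = 0.77 s.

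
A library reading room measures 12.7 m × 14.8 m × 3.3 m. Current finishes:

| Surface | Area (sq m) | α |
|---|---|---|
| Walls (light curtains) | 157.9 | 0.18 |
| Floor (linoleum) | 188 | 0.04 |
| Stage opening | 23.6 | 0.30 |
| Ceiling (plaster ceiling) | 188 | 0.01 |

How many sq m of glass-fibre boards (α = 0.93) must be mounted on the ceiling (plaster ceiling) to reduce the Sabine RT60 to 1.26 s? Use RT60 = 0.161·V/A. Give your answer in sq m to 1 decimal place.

Summing Sᵢαᵢ: 28.422 + 7.520 + 7.080 + 1.880 → A₁ = 44.902 sabins.
Required A₂ = 0.161·620.268/1.26 = 79.256 sabins.
ΔA needed = 79.256 − 44.902 = 34.354 sabins.
Net gain per sq m: Δα = 0.93 − 0.01 = 0.92.
Panel area = 34.354 / 0.92 = 37.3 sq m.

37.3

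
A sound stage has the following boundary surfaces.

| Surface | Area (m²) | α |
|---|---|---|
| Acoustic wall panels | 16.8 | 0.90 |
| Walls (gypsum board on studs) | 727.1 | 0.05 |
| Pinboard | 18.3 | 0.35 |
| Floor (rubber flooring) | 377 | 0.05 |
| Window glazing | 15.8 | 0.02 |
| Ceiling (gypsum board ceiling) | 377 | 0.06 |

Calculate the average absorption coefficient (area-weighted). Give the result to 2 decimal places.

0.07

Total surface area S = 1532.0 m².
Σ(Sᵢαᵢ) = 16.8×0.90 + 727.1×0.05 + 18.3×0.35 + 377×0.05 + 15.8×0.02 + 377×0.06 = 99.666.
ᾱ = 99.666 / 1532.0 = 0.07.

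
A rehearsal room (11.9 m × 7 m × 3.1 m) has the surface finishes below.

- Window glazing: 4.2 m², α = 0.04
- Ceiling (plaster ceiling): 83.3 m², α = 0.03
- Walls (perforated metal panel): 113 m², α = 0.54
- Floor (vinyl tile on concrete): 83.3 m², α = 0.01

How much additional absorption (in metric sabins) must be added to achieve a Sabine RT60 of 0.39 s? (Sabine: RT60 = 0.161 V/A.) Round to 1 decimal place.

A₁ = Σ Sᵢαᵢ = 4.2*0.04 + 83.3*0.03 + 113*0.54 + 83.3*0.01 = 64.520 sabins.
V = 258.23 m³. Required absorption A₂ = 0.161 × 258.23 / 0.39 = 106.603 sabins.
Additional absorption ΔA = 106.603 − 64.520 = 42.1 sabins.

42.1 sabins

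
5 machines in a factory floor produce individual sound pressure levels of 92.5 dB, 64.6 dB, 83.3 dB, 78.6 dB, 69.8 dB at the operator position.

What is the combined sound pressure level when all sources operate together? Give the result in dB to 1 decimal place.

Converting to relative power and adding: 10^(92.5/10) + 10^(64.6/10) + 10^(83.3/10) + 10^(78.6/10) + 10^(69.8/10) = 2.077e+09.
Back to dB: 10·log₁₀ Σ = 93.2 dB.

93.2 dB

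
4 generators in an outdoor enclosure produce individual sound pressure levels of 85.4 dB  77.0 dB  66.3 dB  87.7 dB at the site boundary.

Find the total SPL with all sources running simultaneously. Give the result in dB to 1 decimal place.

90.0 dB

Sum in the linear (power) domain: Σ 10^(Lᵢ/10) = 10^(85.4/10) + 10^(77.0/10) + 10^(66.3/10) + 10^(87.7/10) = 9.9e+08.
Back to dB: 10·log₁₀ Σ = 90.0 dB.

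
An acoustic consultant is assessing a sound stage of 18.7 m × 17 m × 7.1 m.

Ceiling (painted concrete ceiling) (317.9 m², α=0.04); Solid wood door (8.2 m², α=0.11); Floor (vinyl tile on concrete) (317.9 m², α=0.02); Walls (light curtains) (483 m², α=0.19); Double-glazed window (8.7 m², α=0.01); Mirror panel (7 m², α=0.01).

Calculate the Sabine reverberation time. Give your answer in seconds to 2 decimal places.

Equivalent absorption area: A = 317.9×0.04 + 8.2×0.11 + 317.9×0.02 + 483×0.19 + 8.7×0.01 + 7×0.01 = 111.903 m².
V = 18.7·17·7.1 = 2257.09 m³.
T = 0.161 V/A = 0.161·2257.09/111.903 = 3.25 s.

3.25 s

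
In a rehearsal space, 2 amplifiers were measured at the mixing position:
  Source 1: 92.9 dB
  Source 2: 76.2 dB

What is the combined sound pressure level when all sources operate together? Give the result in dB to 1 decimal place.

Converting to relative power and adding: 10^(92.9/10) + 10^(76.2/10) = 1.992e+09.
Combined level = 10 log₁₀(1.992e+09) = 93.0 dB.

93.0 dB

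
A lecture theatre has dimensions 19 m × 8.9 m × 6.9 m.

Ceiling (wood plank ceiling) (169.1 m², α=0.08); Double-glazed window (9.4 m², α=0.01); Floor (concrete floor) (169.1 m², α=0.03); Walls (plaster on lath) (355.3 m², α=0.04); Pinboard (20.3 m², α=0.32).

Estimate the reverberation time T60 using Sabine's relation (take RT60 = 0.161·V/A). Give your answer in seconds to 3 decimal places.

4.767 s

Equivalent absorption area: A = 169.1·0.08 + 9.4·0.01 + 169.1·0.03 + 355.3·0.04 + 20.3·0.32 = 39.403 m².
V = 19·8.9·6.9 = 1166.79 m³.
RT60 = 0.161 · V / A = 0.161 × 1166.79 / 39.403 = 4.767 s.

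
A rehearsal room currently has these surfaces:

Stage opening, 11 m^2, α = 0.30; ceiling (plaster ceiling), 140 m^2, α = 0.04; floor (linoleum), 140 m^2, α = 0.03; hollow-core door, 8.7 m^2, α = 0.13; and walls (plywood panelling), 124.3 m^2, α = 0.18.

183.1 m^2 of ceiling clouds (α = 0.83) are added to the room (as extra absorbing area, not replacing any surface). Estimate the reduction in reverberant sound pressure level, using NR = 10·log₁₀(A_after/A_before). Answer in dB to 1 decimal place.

7.1 dB

Summing Sᵢαᵢ: 3.300 + 5.600 + 4.200 + 1.131 + 22.374 → A_before = 36.605 sabins.
Treatment contributes 183.1·0.83 = 151.973 sabins.
A_after = 36.605 + 151.973 = 188.578 sabins.
NR = 10·log₁₀(188.578/36.605) = 7.1 dB.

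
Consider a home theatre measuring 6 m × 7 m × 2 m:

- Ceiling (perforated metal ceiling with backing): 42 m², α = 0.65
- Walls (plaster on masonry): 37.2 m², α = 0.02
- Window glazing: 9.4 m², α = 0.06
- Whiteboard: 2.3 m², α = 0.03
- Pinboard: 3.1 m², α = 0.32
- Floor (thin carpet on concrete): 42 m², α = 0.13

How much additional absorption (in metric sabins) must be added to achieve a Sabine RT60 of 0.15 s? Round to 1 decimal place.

A₁ = Σ Sᵢαᵢ = 42×0.65 + 37.2×0.02 + 9.4×0.06 + 2.3×0.03 + 3.1×0.32 + 42×0.13 = 35.129 sabins.
Target A₂ = 0.161·84/0.15 = 90.160 sabins (V = 84 m³).
Shortfall: 90.160 − 35.129 = 55.0 sabins.

55.0 sabins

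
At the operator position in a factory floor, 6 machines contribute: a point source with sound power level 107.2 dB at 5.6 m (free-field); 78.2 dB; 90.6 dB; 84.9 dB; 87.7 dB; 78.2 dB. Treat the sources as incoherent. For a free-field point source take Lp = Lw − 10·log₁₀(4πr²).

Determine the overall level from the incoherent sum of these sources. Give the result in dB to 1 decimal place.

Source at 5.6 m: Lp = 107.2 − 10·log₁₀(4π·5.6²) = 107.2 − 10·log₁₀(394.081) = 81.2 dB.
Converting to relative power and adding: 10^(81.2/10) + 10^(78.2/10) + 10^(90.6/10) + 10^(84.9/10) + 10^(87.7/10) + 10^(78.2/10) = 2.31e+09.
Combined level = 10 log₁₀(2.31e+09) = 93.6 dB.

93.6 dB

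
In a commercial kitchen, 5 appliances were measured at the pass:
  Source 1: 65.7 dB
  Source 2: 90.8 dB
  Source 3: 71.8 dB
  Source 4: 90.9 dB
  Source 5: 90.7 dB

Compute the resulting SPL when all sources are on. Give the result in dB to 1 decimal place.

95.6 dB

Sum in the linear (power) domain: Σ 10^(Lᵢ/10) = 10^(65.7/10) + 10^(90.8/10) + 10^(71.8/10) + 10^(90.9/10) + 10^(90.7/10) = 3.626e+09.
Back to dB: 10·log₁₀ Σ = 95.6 dB.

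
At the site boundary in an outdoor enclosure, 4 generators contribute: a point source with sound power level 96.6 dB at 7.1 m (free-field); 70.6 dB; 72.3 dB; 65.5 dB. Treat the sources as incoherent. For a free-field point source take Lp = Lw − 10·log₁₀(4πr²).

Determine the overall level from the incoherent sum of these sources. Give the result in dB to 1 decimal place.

75.9 dB

Source at 7.1 m: Lp = 96.6 − 10·log₁₀(4π·7.1²) = 96.6 − 10·log₁₀(633.471) = 68.6 dB.
Sum in the linear (power) domain: Σ 10^(Lᵢ/10) = 10^(68.6/10) + 10^(70.6/10) + 10^(72.3/10) + 10^(65.5/10) = 3.926e+07.
Combined level = 10 log₁₀(3.926e+07) = 75.9 dB.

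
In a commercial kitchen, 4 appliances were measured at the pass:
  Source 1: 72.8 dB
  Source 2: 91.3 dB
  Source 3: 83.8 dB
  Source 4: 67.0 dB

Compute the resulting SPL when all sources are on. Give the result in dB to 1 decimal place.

92.1 dB

Sum in the linear (power) domain: Σ 10^(Lᵢ/10) = 10^(72.8/10) + 10^(91.3/10) + 10^(83.8/10) + 10^(67.0/10) = 1.613e+09.
L_total = 10·log₁₀(1.613e+09) = 92.1 dB.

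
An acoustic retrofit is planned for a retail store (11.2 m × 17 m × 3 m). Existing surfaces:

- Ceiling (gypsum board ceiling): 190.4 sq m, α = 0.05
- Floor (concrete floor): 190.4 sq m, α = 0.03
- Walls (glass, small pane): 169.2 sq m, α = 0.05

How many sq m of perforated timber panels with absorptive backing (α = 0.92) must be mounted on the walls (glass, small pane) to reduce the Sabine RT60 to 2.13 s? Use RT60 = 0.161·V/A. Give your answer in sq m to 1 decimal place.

22.4

Summing Sᵢαᵢ: 9.520 + 5.712 + 8.460 → A₁ = 23.692 sabins.
V = 571.2 m³. Target absorption A₂ = 0.161 × 571.2 / 2.13 = 43.175 sabins.
ΔA needed = 43.175 − 23.692 = 19.483 sabins.
Each sq m of panel replacing the walls (glass, small pane) adds (0.92 − 0.05) = 0.87 sabins.
Panel area = 19.483 / 0.87 = 22.4 sq m.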